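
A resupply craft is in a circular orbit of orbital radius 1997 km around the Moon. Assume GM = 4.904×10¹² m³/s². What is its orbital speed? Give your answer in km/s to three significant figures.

r = 1997 km = 1.997×10⁶ m.
For a circular orbit v = √(μ/r) = √(4.904×10¹² / 1.997×10⁶) = √(2.456×10⁶) = 1567 m/s.
That is 1.567 km/s.

v ≈ 1.57 km/s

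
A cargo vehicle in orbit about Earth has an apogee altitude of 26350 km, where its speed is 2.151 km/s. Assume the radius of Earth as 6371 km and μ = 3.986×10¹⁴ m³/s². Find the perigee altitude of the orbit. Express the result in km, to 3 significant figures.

perigee altitude ≈ 1300 km

r_a = 6371 + 26350 = 32721 km = 3.272×10⁷ m.
Specific energy ε = v²/2 − μ/r = -9.868×10⁶ J/kg, so a = −μ/(2ε) = 2.020×10⁷ m.
The apsides satisfy r_p + r_a = 2a, so the perigee radius is 2a − r_a = 7.671×10⁶ m = 7670.6 km.
Perigee altitude = 7670.6 − 6371 = 1299.6 km.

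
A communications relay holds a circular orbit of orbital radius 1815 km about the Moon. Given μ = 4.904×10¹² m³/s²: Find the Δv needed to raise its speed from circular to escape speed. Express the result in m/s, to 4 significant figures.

r = 1815 km = 1.815×10⁶ m.
Circular speed v_c = √(μ/r) = 1644 m/s.
Escape speed v_esc = √(2μ/r) = √2 × v_c = 2325 m/s.
Δv = v_esc − v_c = 680.9 m/s.

Δv ≈ 680.9 m/s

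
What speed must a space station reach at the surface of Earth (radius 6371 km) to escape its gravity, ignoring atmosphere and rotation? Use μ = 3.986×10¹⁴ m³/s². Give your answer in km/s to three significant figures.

r = R = 6.371×10⁶ m.
Escape speed v_esc = √(2μ/r) = √(2 × 3.986×10¹⁴ / 6.371×10⁶) = √(1.251×10⁸) = 11190 m/s.
= 11.19 km/s.

v_esc ≈ 11.2 km/s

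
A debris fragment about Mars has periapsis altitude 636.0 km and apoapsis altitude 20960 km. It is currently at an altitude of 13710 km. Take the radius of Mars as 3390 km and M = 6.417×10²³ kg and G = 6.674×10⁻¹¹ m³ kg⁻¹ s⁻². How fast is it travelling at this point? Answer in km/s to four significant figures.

v ≈ 1.411 km/s

μ = GM = 6.674×10⁻¹¹ × 6.417×10²³ = 4.283×10¹³ m³/s².
r_p = 3390 + 636.0 = 4026.0 km = 4.0260×10⁶ m.
r_a = 3390 + 20960 = 24350 km = 2.4350×10⁷ m.
r = 3390 + 13710 = 17100 km = 1.710×10⁷ m.
Semi-major axis a = (r_p + r_a)/2 = 14188 km = 1.419×10⁷ m.
Vis-viva: v² = μ(2/r − 1/a) = 4.283×10¹³ × (1.170×10⁻⁷ − 7.048×10⁻⁸) = 1.990×10⁶ m²/s².
v = 1411 m/s = 1.411 km/s.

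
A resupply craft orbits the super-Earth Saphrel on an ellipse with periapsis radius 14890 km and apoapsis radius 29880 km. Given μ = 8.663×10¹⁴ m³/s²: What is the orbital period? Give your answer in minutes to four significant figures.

Semi-major axis a = (r_p + r_a)/2 = (14890 + 29880)/2 = 22385 km = 2.238×10⁷ m.
By Kepler's third law T = 2π√(a³/μ) = 2π × 3.598×10³ = 2.261×10⁴ s.
= 376.8 minutes.

T ≈ 376.8 minutes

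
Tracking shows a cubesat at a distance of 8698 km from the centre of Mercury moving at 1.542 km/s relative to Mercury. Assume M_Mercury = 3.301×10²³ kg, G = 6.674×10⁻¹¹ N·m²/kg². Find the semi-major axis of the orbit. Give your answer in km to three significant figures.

μ = GM = 6.674×10⁻¹¹ × 3.301×10²³ = 2.203×10¹³ m³/s².
r = 8.698×10⁶ m.
Specific orbital energy ε = v²/2 − μ/r = (1542)²/2 − 2.203×10¹³/8.698×10⁶ = -1.344×10⁶ J/kg.
Since ε = −μ/(2a), a = −μ/(2ε) = 8.196×10⁶ m = 8196.1 km.

a ≈ 8200 km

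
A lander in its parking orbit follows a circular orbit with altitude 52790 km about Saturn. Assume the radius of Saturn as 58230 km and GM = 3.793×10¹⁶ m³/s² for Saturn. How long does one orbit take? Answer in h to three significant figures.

T ≈ 10.5 h

r = 58230 + 52790 = 111020 km = 1.1102×10⁸ m.
Kepler's third law: T = 2π√(r³/μ) = 2π√((1.110×10⁸)³ / 3.793×10¹⁶).
r³/μ = 3.608×10⁷ s², so T = 2π × 6.006×10³ = 3.774×10⁴ s.
Converting: 3.774×10⁴ s ÷ 3600 = 10.48 h.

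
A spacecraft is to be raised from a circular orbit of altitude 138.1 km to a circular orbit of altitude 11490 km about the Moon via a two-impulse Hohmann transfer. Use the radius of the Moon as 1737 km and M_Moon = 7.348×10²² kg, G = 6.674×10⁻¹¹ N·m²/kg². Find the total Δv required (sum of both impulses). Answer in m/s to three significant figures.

Δv_total ≈ 829 m/s

μ = GM = 6.674×10⁻¹¹ × 7.348×10²² = 4.904×10¹² m³/s².
r₁ = 1737 + 138.1 = 1875.1 km = 1.8751×10⁶ m.
r₂ = 1737 + 11490 = 13227 km = 1.3227×10⁷ m.
Transfer ellipse a_t = (r₁ + r₂)/2 = 7.551×10⁶ m.
At r₁: circular v_c1 = √(μ/r₁) = 1617 m/s; transfer-perilune v_p = √[μ(2/r₁ − 1/a_t)] = 2140 m/s.
Δv₁ = v_p − v_c1 = 523.2 m/s.
At r₂: circular v_c2 = √(μ/r₂) = 608.9 m/s; transfer-apolune v_a = √[μ(2/r₂ − 1/a_t)] = 303.4 m/s.
Δv₂ = v_c2 − v_a = 305.5 m/s.
Total Δv = Δv₁ + Δv₂ = 828.7 m/s.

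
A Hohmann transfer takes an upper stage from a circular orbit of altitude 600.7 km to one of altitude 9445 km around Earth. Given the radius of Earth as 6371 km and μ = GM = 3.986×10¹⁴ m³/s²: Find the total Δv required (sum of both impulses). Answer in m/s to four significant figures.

Δv_total ≈ 2441 m/s

r₁ = 6371 + 600.7 = 6971.7 km = 6.9717×10⁶ m.
r₂ = 6371 + 9445 = 15816 km = 1.5816×10⁷ m.
Transfer ellipse a_t = (r₁ + r₂)/2 = 1.139×10⁷ m.
At r₁: circular v_c1 = √(μ/r₁) = 7561 m/s; transfer-perigee v_p = √[μ(2/r₁ − 1/a_t)] = 8909 m/s.
Δv₁ = v_p − v_c1 = 1347 m/s.
At r₂: circular v_c2 = √(μ/r₂) = 5020 m/s; transfer-apogee v_a = √[μ(2/r₂ − 1/a_t)] = 3927 m/s.
Δv₂ = v_c2 − v_a = 1093 m/s.
Total Δv = Δv₁ + Δv₂ = 2441 m/s.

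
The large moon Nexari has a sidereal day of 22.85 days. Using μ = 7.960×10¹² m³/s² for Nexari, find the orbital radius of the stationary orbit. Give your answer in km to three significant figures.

r_sync ≈ 92300 km

T = 22.85 days = 1.974×10⁶ s.
A synchronous orbit has period T, so by Kepler's third law a = (μT²/4π²)^(1/3).
μT²/4π² = 7.960×10¹² × (1.974×10⁶)² / 39.48 = 7.859×10²³ m³.
a = 9.228×10⁷ m = 92282 km.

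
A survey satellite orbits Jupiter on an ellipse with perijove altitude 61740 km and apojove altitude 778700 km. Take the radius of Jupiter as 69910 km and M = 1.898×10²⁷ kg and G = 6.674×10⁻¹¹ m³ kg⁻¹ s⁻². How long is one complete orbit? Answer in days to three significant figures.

μ = GM = 6.674×10⁻¹¹ × 1.898×10²⁷ = 1.267×10¹⁷ m³/s².
r_p = 69910 + 61740 = 131650 km = 1.3165×10⁸ m.
r_a = 69910 + 778700 = 848610 km = 8.4861×10⁸ m.
Semi-major axis a = (r_p + r_a)/2 = (1.3165×10⁵ + 8.4861×10⁵)/2 = 4.9013×10⁵ km = 4.901×10⁸ m.
By Kepler's third law T = 2π√(a³/μ) = 2π × 3.049×10⁴ = 1.916×10⁵ s.
= 2.217 days.

T ≈ 2.22 days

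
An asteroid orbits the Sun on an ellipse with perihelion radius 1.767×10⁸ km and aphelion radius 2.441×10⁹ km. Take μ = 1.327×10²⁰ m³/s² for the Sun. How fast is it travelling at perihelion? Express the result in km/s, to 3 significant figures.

v ≈ 37.4 km/s

Semi-major axis a = (r_p + r_a)/2 = 1.3088×10⁹ km = 1.309×10¹² m.
Vis-viva: v² = μ(2/r − 1/a) = 1.327×10²⁰ × (1.132×10⁻¹¹ − 7.640×10⁻¹³) = 1.401×10⁹ m²/s².
v = 37420 m/s = 37.42 km/s.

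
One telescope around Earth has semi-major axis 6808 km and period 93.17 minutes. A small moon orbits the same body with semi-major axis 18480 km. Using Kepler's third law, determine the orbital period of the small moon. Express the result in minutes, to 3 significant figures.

Kepler's third law: T² ∝ a³, so T₂ = T₁ (a₂/a₁)^(3/2).
a₂/a₁ = 2.714, (a₂/a₁)^(3/2) = 4.472.
T₂ = 93.17 × 4.472 = 416.7 minutes.

T₂ ≈ 417 minutes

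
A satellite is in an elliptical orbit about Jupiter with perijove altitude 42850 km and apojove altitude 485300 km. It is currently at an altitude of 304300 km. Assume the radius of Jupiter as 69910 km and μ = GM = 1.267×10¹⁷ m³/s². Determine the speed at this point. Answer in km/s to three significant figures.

r_p = 69910 + 42850 = 112760 km = 1.1276×10⁸ m.
r_a = 69910 + 485300 = 555210 km = 5.5521×10⁸ m.
r = 69910 + 304300 = 3.7421×10⁵ km = 3.742×10⁸ m.
Semi-major axis a = (r_p + r_a)/2 = 3.3398×10⁵ km = 3.340×10⁸ m.
Vis-viva: v² = μ(2/r − 1/a) = 1.267×10¹⁷ × (5.345×10⁻⁹ − 2.994×10⁻⁹) = 2.978×10⁸ m²/s².
v = 17260 m/s = 17.26 km/s.

v ≈ 17.3 km/s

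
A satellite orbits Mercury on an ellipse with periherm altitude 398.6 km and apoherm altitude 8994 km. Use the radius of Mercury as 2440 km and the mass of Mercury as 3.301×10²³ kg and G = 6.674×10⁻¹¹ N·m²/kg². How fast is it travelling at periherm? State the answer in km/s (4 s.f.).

μ = GM = 6.674×10⁻¹¹ × 3.301×10²³ = 2.203×10¹³ m³/s².
r_p = 2440 + 398.6 = 2838.6 km = 2.8386×10⁶ m.
r_a = 2440 + 8994 = 11434 km = 1.1434×10⁷ m.
Semi-major axis a = (r_p + r_a)/2 = 7136.3 km = 7.136×10⁶ m.
Vis-viva: v² = μ(2/r − 1/a) = 2.203×10¹³ × (7.046×10⁻⁷ − 1.401×10⁻⁷) = 1.244×10⁷ m²/s².
v = 3526 m/s = 3.526 km/s.

v ≈ 3.526 km/s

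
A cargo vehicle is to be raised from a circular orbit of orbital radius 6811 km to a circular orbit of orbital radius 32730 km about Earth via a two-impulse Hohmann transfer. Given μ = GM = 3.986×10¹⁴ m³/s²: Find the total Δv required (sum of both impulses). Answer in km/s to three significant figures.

Δv_total ≈ 3.63 km/s

r₁ = 6811 km = 6.811×10⁶ m.
r₂ = 32730 km = 3.273×10⁷ m.
Transfer ellipse a_t = (r₁ + r₂)/2 = 1.977×10⁷ m.
At r₁: circular v_c1 = √(μ/r₁) = 7650 m/s; transfer-perigee v_p = √[μ(2/r₁ − 1/a_t)] = 9843 m/s.
Δv₁ = v_p − v_c1 = 2193 m/s.
At r₂: circular v_c2 = √(μ/r₂) = 3490 m/s; transfer-apogee v_a = √[μ(2/r₂ − 1/a_t)] = 2048 m/s.
Δv₂ = v_c2 − v_a = 1441 m/s.
Total Δv = Δv₁ + Δv₂ = 3634 m/s = 3.634 km/s.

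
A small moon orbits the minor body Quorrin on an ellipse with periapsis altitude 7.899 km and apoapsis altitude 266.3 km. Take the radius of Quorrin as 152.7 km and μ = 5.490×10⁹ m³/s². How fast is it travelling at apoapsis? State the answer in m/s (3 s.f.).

r_p = 152.7 + 7.899 = 160.60 km = 1.6060×10⁵ m.
r_a = 152.7 + 266.3 = 419.00 km = 4.1900×10⁵ m.
Semi-major axis a = (r_p + r_a)/2 = 289.80 km = 2.898×10⁵ m.
Vis-viva: v² = μ(2/r − 1/a) = 5.490×10⁹ × (4.773×10⁻⁶ − 3.451×10⁻⁶) = 7.261×10³ m²/s².
v = 85.21 m/s.

v ≈ 85.2 m/s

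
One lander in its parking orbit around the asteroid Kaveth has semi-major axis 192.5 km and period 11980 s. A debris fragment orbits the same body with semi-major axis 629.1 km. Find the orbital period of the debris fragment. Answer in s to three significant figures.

T₂ ≈ 70800 s

Kepler's third law: T² ∝ a³, so T₂ = T₁ (a₂/a₁)^(3/2).
a₂/a₁ = 3.268, (a₂/a₁)^(3/2) = 5.908.
T₂ = 11980 × 5.908 = 70780 s.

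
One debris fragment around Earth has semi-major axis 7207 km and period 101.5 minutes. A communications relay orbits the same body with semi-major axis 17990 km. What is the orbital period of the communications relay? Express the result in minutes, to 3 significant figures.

Kepler's third law: T² ∝ a³, so T₂ = T₁ (a₂/a₁)^(3/2).
a₂/a₁ = 2.496, (a₂/a₁)^(3/2) = 3.944.
T₂ = 101.5 × 3.944 = 400.3 minutes.

T₂ ≈ 400 minutes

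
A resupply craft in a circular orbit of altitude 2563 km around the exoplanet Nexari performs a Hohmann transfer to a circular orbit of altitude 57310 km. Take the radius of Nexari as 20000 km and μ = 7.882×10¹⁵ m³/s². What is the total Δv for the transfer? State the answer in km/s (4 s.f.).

r₁ = 20000 + 2563 = 22563 km = 2.2563×10⁷ m.
r₂ = 20000 + 57310 = 77310 km = 7.7310×10⁷ m.
Transfer ellipse a_t = (r₁ + r₂)/2 = 4.994×10⁷ m.
At r₁: circular v_c1 = √(μ/r₁) = 18690 m/s; transfer-periapsis v_p = √[μ(2/r₁ − 1/a_t)] = 23260 m/s.
Δv₁ = v_p − v_c1 = 4565 m/s.
At r₂: circular v_c2 = √(μ/r₂) = 10100 m/s; transfer-apoapsis v_a = √[μ(2/r₂ − 1/a_t)] = 6787 m/s.
Δv₂ = v_c2 − v_a = 3310 m/s.
Total Δv = Δv₁ + Δv₂ = 7875 m/s = 7.875 km/s.

Δv_total ≈ 7.875 km/s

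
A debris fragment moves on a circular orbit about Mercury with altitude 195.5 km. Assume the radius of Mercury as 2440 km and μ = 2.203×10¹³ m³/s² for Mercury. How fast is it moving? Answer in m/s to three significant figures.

v ≈ 2890 m/s

r = 2440 + 195.5 = 2635.5 km = 2.6355×10⁶ m.
For a circular orbit v = √(μ/r) = √(2.203×10¹³ / 2.636×10⁶) = √(8.359×10⁶) = 2891 m/s.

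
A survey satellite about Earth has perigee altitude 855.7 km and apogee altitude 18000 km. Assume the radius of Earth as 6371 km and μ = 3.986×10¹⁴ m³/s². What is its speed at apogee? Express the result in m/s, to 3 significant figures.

r_p = 6371 + 855.7 = 7226.7 km = 7.2267×10⁶ m.
r_a = 6371 + 18000 = 24371 km = 2.4371×10⁷ m.
Semi-major axis a = (r_p + r_a)/2 = 15799 km = 1.580×10⁷ m.
Vis-viva: v² = μ(2/r − 1/a) = 3.986×10¹⁴ × (8.206×10⁻⁸ − 6.330×10⁻⁸) = 7.481×10⁶ m²/s².
v = 2735 m/s.

v ≈ 2740 m/s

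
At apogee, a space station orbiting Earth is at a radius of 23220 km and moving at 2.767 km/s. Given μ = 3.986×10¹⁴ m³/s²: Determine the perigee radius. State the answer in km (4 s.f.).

perigee radius ≈ 6664 km

r_a = 2.322×10⁷ m.
Specific energy ε = v²/2 − μ/r = -1.334×10⁷ J/kg, so a = −μ/(2ε) = 1.494×10⁷ m.
The apsides satisfy r_p + r_a = 2a, so the perigee radius is 2a − r_a = 6.664×10⁶ m = 6664.3 km.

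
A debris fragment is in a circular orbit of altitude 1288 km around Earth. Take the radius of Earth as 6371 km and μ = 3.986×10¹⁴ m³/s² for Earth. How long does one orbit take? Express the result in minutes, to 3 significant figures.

r = 6371 + 1288 = 7659.0 km = 7.6590×10⁶ m.
Kepler's third law: T = 2π√(r³/μ) = 2π√((7.659×10⁶)³ / 3.986×10¹⁴).
r³/μ = 1.127×10⁶ s², so T = 2π × 1.062×10³ = 6.671×10³ s.
Converting: 6.671×10³ s ÷ 60.00 = 111.2 minutes.

T ≈ 111 minutes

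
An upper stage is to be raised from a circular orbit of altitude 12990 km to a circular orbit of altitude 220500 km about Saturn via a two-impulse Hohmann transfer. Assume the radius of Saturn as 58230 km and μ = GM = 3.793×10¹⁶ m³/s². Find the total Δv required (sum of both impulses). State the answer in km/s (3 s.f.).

r₁ = 58230 + 12990 = 71220 km = 7.1220×10⁷ m.
r₂ = 58230 + 220500 = 278730 km = 2.7873×10⁸ m.
Transfer ellipse a_t = (r₁ + r₂)/2 = 1.750×10⁸ m.
At r₁: circular v_c1 = √(μ/r₁) = 23080 m/s; transfer-perikrone v_p = √[μ(2/r₁ − 1/a_t)] = 29130 m/s.
Δv₁ = v_p − v_c1 = 6049 m/s.
At r₂: circular v_c2 = √(μ/r₂) = 11670 m/s; transfer-apokrone v_a = √[μ(2/r₂ − 1/a_t)] = 7442 m/s.
Δv₂ = v_c2 − v_a = 4223 m/s.
Total Δv = Δv₁ + Δv₂ = 10270 m/s = 10.27 km/s.

Δv_total ≈ 10.3 km/s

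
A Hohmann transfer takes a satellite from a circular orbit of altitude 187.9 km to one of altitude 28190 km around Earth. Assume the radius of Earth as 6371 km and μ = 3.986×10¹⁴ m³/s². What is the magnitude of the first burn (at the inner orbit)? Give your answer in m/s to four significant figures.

Δv ≈ 2312 m/s

r₁ = 6371 + 187.9 = 6558.9 km = 6.5589×10⁶ m.
r₂ = 6371 + 28190 = 34561 km = 3.4561×10⁷ m.
Transfer ellipse a_t = (r₁ + r₂)/2 = 2.056×10⁷ m.
At r₁: circular v_c1 = √(μ/r₁) = 7796 m/s; transfer-perigee v_p = √[μ(2/r₁ − 1/a_t)] = 10110 m/s.
Δv₁ = v_p − v_c1 = 2312 m/s.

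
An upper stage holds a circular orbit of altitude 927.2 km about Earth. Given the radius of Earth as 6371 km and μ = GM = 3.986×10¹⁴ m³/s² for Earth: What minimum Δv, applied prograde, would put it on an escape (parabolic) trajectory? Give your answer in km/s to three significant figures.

Δv ≈ 3.06 km/s

r = 6371 + 927.2 = 7298.2 km = 7.2982×10⁶ m.
Circular speed v_c = √(μ/r) = 7390 m/s.
Escape speed v_esc = √(2μ/r) = √2 × v_c = 10450 m/s.
Δv = v_esc − v_c = 3061 m/s = 3.061 km/s.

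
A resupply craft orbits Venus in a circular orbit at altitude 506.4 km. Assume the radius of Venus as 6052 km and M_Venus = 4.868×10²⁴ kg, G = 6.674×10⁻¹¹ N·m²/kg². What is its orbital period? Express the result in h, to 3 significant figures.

μ = GM = 6.674×10⁻¹¹ × 4.868×10²⁴ = 3.249×10¹⁴ m³/s².
r = 6052 + 506.4 = 6558.4 km = 6.5584×10⁶ m.
Kepler's third law: T = 2π√(r³/μ) = 2π√((6.558×10⁶)³ / 3.249×10¹⁴).
r³/μ = 8.683×10⁵ s², so T = 2π × 9.318×10² = 5.855×10³ s.
Converting: 5.855×10³ s ÷ 3600 = 1.626 h.

T ≈ 1.63 h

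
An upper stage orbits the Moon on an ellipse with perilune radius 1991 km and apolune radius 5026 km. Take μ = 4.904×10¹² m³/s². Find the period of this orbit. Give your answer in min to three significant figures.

T ≈ 311 min

Semi-major axis a = (r_p + r_a)/2 = (1991.0 + 5026.0)/2 = 3508.5 km = 3.508×10⁶ m.
By Kepler's third law T = 2π√(a³/μ) = 2π × 2.968×10³ = 1.865×10⁴ s.
= 310.8 min.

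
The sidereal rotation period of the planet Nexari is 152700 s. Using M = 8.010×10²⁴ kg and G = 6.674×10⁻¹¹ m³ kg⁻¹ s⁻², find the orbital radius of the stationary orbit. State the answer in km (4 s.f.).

r_sync ≈ 68090 km

μ = GM = 6.674×10⁻¹¹ × 8.010×10²⁴ = 5.346×10¹⁴ m³/s².
A synchronous orbit has period T, so by Kepler's third law a = (μT²/4π²)^(1/3).
μT²/4π² = 5.346×10¹⁴ × (1.527×10⁵)² / 39.48 = 3.157×10²³ m³.
a = 6.809×10⁷ m = 68095 km.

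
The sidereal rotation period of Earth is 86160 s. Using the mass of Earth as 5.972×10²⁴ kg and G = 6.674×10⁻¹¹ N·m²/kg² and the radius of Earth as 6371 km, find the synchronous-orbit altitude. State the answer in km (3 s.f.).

h_sync ≈ 35800 km

μ = GM = 6.674×10⁻¹¹ × 5.972×10²⁴ = 3.986×10¹⁴ m³/s².
A synchronous orbit has period T, so by Kepler's third law a = (μT²/4π²)^(1/3).
μT²/4π² = 3.986×10¹⁴ × (8.616×10⁴)² / 39.48 = 7.495×10²² m³.
a = 4.216×10⁷ m = 42162 km.
Altitude h = a − R = 42162 − 6371 = 35791 km.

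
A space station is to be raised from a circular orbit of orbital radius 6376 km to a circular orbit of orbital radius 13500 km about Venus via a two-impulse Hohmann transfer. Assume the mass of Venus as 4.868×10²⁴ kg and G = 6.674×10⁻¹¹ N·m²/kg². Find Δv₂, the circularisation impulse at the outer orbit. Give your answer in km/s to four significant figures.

Δv ≈ 0.9763 km/s

μ = GM = 6.674×10⁻¹¹ × 4.868×10²⁴ = 3.249×10¹⁴ m³/s².
r₁ = 6376 km = 6.376×10⁶ m.
r₂ = 13500 km = 1.350×10⁷ m.
Transfer ellipse a_t = (r₁ + r₂)/2 = 9.938×10⁶ m.
At r₁: circular v_c1 = √(μ/r₁) = 7138 m/s; transfer-periapsis v_p = √[μ(2/r₁ − 1/a_t)] = 8320 m/s.
At r₂: circular v_c2 = √(μ/r₂) = 4906 m/s; transfer-apoapsis v_a = √[μ(2/r₂ − 1/a_t)] = 3929 m/s.
Δv₂ = v_c2 − v_a = 976.3 m/s.
= 0.9763 km/s.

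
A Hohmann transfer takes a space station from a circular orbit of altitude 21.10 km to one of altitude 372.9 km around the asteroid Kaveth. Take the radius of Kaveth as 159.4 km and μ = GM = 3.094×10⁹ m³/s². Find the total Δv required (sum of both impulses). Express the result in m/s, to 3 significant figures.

r₁ = 159.4 + 21.10 = 180.50 km = 1.8050×10⁵ m.
r₂ = 159.4 + 372.9 = 532.30 km = 5.3230×10⁵ m.
Transfer ellipse a_t = (r₁ + r₂)/2 = 3.564×10⁵ m.
At r₁: circular v_c1 = √(μ/r₁) = 130.9 m/s; transfer-periapsis v_p = √[μ(2/r₁ − 1/a_t)] = 160.0 m/s.
Δv₁ = v_p − v_c1 = 29.08 m/s.
At r₂: circular v_c2 = √(μ/r₂) = 76.24 m/s; transfer-apoapsis v_a = √[μ(2/r₂ − 1/a_t)] = 54.26 m/s.
Δv₂ = v_c2 − v_a = 21.98 m/s.
Total Δv = Δv₁ + Δv₂ = 51.06 m/s.

Δv_total ≈ 51.1 m/s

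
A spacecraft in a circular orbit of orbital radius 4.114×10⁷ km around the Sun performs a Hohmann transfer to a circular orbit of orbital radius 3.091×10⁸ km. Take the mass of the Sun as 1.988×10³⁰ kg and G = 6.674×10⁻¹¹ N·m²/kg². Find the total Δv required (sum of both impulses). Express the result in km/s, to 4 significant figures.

μ = GM = 6.674×10⁻¹¹ × 1.988×10³⁰ = 1.327×10²⁰ m³/s².
r₁ = 4.114×10⁷ km = 4.114×10¹⁰ m.
r₂ = 3.091×10⁸ km = 3.091×10¹¹ m.
Transfer ellipse a_t = (r₁ + r₂)/2 = 1.751×10¹¹ m.
At r₁: circular v_c1 = √(μ/r₁) = 56790 m/s; transfer-perihelion v_p = √[μ(2/r₁ − 1/a_t)] = 75450 m/s.
Δv₁ = v_p − v_c1 = 18660 m/s.
At r₂: circular v_c2 = √(μ/r₂) = 20720 m/s; transfer-aphelion v_a = √[μ(2/r₂ − 1/a_t)] = 10040 m/s.
Δv₂ = v_c2 − v_a = 10680 m/s.
Total Δv = Δv₁ + Δv₂ = 29340 m/s = 29.34 km/s.

Δv_total ≈ 29.34 km/s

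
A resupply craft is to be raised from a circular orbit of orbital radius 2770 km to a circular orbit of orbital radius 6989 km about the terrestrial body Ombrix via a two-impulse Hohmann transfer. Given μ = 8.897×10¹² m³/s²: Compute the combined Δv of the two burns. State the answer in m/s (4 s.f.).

r₁ = 2770 km = 2.770×10⁶ m.
r₂ = 6989 km = 6.989×10⁶ m.
Transfer ellipse a_t = (r₁ + r₂)/2 = 4.880×10⁶ m.
At r₁: circular v_c1 = √(μ/r₁) = 1792 m/s; transfer-periapsis v_p = √[μ(2/r₁ − 1/a_t)] = 2145 m/s.
Δv₁ = v_p − v_c1 = 352.7 m/s.
At r₂: circular v_c2 = √(μ/r₂) = 1128 m/s; transfer-apoapsis v_a = √[μ(2/r₂ − 1/a_t)] = 850.1 m/s.
Δv₂ = v_c2 − v_a = 278.2 m/s.
Total Δv = Δv₁ + Δv₂ = 630.9 m/s.

Δv_total ≈ 630.9 m/s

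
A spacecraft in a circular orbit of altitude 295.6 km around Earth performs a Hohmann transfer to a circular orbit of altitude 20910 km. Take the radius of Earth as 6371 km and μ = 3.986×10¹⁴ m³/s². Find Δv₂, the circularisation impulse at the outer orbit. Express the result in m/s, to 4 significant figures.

r₁ = 6371 + 295.6 = 6666.6 km = 6.6666×10⁶ m.
r₂ = 6371 + 20910 = 27281 km = 2.7281×10⁷ m.
Transfer ellipse a_t = (r₁ + r₂)/2 = 1.697×10⁷ m.
At r₁: circular v_c1 = √(μ/r₁) = 7732 m/s; transfer-perigee v_p = √[μ(2/r₁ − 1/a_t)] = 9803 m/s.
At r₂: circular v_c2 = √(μ/r₂) = 3822 m/s; transfer-apogee v_a = √[μ(2/r₂ − 1/a_t)] = 2396 m/s.
Δv₂ = v_c2 − v_a = 1427 m/s.

Δv ≈ 1427 m/s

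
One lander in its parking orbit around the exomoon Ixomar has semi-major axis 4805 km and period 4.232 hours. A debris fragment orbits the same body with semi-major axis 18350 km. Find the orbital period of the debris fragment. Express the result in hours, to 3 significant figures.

T₂ ≈ 31.6 hours

Kepler's third law: T² ∝ a³, so T₂ = T₁ (a₂/a₁)^(3/2).
a₂/a₁ = 3.819, (a₂/a₁)^(3/2) = 7.463.
T₂ = 4.232 × 7.463 = 31.58 hours.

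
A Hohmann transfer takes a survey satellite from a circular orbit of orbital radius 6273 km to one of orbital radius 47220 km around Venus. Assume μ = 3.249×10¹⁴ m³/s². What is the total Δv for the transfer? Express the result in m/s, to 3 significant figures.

r₁ = 6273 km = 6.273×10⁶ m.
r₂ = 47220 km = 4.722×10⁷ m.
Transfer ellipse a_t = (r₁ + r₂)/2 = 2.675×10⁷ m.
At r₁: circular v_c1 = √(μ/r₁) = 7197 m/s; transfer-periapsis v_p = √[μ(2/r₁ − 1/a_t)] = 9562 m/s.
Δv₁ = v_p − v_c1 = 2366 m/s.
At r₂: circular v_c2 = √(μ/r₂) = 2623 m/s; transfer-apoapsis v_a = √[μ(2/r₂ − 1/a_t)] = 1270 m/s.
Δv₂ = v_c2 − v_a = 1353 m/s.
Total Δv = Δv₁ + Δv₂ = 3718 m/s.

Δv_total ≈ 3720 m/s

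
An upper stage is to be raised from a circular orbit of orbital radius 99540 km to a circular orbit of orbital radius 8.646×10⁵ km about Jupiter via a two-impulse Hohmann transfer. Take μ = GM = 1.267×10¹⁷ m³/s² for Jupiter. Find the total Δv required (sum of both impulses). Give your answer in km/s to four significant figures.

r₁ = 99540 km = 9.954×10⁷ m.
r₂ = 8.646×10⁵ km = 8.646×10⁸ m.
Transfer ellipse a_t = (r₁ + r₂)/2 = 4.821×10⁸ m.
At r₁: circular v_c1 = √(μ/r₁) = 35680 m/s; transfer-perijove v_p = √[μ(2/r₁ − 1/a_t)] = 47780 m/s.
Δv₁ = v_p − v_c1 = 12100 m/s.
At r₂: circular v_c2 = √(μ/r₂) = 12110 m/s; transfer-apojove v_a = √[μ(2/r₂ − 1/a_t)] = 5501 m/s.
Δv₂ = v_c2 − v_a = 6605 m/s.
Total Δv = Δv₁ + Δv₂ = 18710 m/s = 18.71 km/s.

Δv_total ≈ 18.71 km/s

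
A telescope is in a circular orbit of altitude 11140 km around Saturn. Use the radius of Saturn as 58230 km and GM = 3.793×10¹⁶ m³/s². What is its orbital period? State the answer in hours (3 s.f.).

T ≈ 5.18 hours

r = 58230 + 11140 = 69370 km = 6.9370×10⁷ m.
Kepler's third law: T = 2π√(r³/μ) = 2π√((6.937×10⁷)³ / 3.793×10¹⁶).
r³/μ = 8.801×10⁶ s², so T = 2π × 2.967×10³ = 1.864×10⁴ s.
Converting: 1.864×10⁴ s ÷ 3600 = 5.178 hours.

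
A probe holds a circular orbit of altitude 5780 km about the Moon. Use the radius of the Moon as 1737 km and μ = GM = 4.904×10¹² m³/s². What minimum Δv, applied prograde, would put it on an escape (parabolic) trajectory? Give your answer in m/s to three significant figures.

r = 1737 + 5780 = 7517.0 km = 7.5170×10⁶ m.
Circular speed v_c = √(μ/r) = 807.7 m/s.
Escape speed v_esc = √(2μ/r) = √2 × v_c = 1142 m/s.
Δv = v_esc − v_c = 334.6 m/s.

Δv ≈ 335 m/s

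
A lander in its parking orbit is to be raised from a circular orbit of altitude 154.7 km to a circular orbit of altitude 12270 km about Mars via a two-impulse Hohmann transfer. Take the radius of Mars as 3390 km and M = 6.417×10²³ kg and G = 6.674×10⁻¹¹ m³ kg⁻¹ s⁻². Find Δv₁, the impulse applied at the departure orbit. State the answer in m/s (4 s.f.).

μ = GM = 6.674×10⁻¹¹ × 6.417×10²³ = 4.283×10¹³ m³/s².
r₁ = 3390 + 154.7 = 3544.7 km = 3.5447×10⁶ m.
r₂ = 3390 + 12270 = 15660 km = 1.5660×10⁷ m.
Transfer ellipse a_t = (r₁ + r₂)/2 = 9.602×10⁶ m.
At r₁: circular v_c1 = √(μ/r₁) = 3476 m/s; transfer-periapsis v_p = √[μ(2/r₁ − 1/a_t)] = 4439 m/s.
Δv₁ = v_p − v_c1 = 963.0 m/s.

Δv ≈ 963.0 m/s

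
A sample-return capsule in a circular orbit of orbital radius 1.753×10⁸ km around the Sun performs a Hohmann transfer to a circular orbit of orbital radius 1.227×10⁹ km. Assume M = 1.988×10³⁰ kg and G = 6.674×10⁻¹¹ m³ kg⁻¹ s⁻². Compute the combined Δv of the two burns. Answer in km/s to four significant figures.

μ = GM = 6.674×10⁻¹¹ × 1.988×10³⁰ = 1.327×10²⁰ m³/s².
r₁ = 1.753×10⁸ km = 1.753×10¹¹ m.
r₂ = 1.227×10⁹ km = 1.227×10¹² m.
Transfer ellipse a_t = (r₁ + r₂)/2 = 7.012×10¹¹ m.
At r₁: circular v_c1 = √(μ/r₁) = 27510 m/s; transfer-perihelion v_p = √[μ(2/r₁ − 1/a_t)] = 36390 m/s.
Δv₁ = v_p − v_c1 = 8883 m/s.
At r₂: circular v_c2 = √(μ/r₂) = 10400 m/s; transfer-aphelion v_a = √[μ(2/r₂ − 1/a_t)] = 5200 m/s.
Δv₂ = v_c2 − v_a = 5199 m/s.
Total Δv = Δv₁ + Δv₂ = 14080 m/s = 14.08 km/s.

Δv_total ≈ 14.08 km/s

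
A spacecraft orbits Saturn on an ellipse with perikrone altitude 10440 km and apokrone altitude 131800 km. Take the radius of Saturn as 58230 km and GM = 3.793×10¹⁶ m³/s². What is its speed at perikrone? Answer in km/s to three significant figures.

v ≈ 28.5 km/s

r_p = 58230 + 10440 = 68670 km = 6.8670×10⁷ m.
r_a = 58230 + 131800 = 190030 km = 1.9003×10⁸ m.
Semi-major axis a = (r_p + r_a)/2 = 1.2935×10⁵ km = 1.294×10⁸ m.
Vis-viva: v² = μ(2/r − 1/a) = 3.793×10¹⁶ × (2.912×10⁻⁸ − 7.731×10⁻⁹) = 8.115×10⁸ m²/s².
v = 28490 m/s = 28.49 km/s.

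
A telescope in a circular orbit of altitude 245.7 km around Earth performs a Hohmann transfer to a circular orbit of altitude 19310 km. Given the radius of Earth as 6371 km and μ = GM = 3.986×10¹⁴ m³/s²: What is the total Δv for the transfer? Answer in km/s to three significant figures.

r₁ = 6371 + 245.7 = 6616.7 km = 6.6167×10⁶ m.
r₂ = 6371 + 19310 = 25681 km = 2.5681×10⁷ m.
Transfer ellipse a_t = (r₁ + r₂)/2 = 1.615×10⁷ m.
At r₁: circular v_c1 = √(μ/r₁) = 7762 m/s; transfer-perigee v_p = √[μ(2/r₁ − 1/a_t)] = 9788 m/s.
Δv₁ = v_p − v_c1 = 2026 m/s.
At r₂: circular v_c2 = √(μ/r₂) = 3940 m/s; transfer-apogee v_a = √[μ(2/r₂ − 1/a_t)] = 2522 m/s.
Δv₂ = v_c2 − v_a = 1418 m/s.
Total Δv = Δv₁ + Δv₂ = 3444 m/s = 3.444 km/s.

Δv_total ≈ 3.44 km/s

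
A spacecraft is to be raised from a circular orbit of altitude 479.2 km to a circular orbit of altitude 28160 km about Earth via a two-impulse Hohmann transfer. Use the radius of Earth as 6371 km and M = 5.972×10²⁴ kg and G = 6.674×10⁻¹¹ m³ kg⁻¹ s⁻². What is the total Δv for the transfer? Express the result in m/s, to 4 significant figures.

μ = GM = 6.674×10⁻¹¹ × 5.972×10²⁴ = 3.986×10¹⁴ m³/s².
r₁ = 6371 + 479.2 = 6850.2 km = 6.8502×10⁶ m.
r₂ = 6371 + 28160 = 34531 km = 3.4531×10⁷ m.
Transfer ellipse a_t = (r₁ + r₂)/2 = 2.069×10⁷ m.
At r₁: circular v_c1 = √(μ/r₁) = 7628 m/s; transfer-perigee v_p = √[μ(2/r₁ − 1/a_t)] = 9854 m/s.
Δv₁ = v_p − v_c1 = 2226 m/s.
At r₂: circular v_c2 = √(μ/r₂) = 3397 m/s; transfer-apogee v_a = √[μ(2/r₂ − 1/a_t)] = 1955 m/s.
Δv₂ = v_c2 − v_a = 1443 m/s.
Total Δv = Δv₁ + Δv₂ = 3669 m/s.

Δv_total ≈ 3669 m/s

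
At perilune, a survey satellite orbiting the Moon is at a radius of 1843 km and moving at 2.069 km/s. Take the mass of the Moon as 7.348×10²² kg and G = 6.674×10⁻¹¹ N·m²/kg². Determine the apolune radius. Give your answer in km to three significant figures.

μ = GM = 6.674×10⁻¹¹ × 7.348×10²² = 4.904×10¹² m³/s².
r_p = 1.843×10⁶ m.
Specific energy ε = v²/2 − μ/r = -5.205×10⁵ J/kg, so a = −μ/(2ε) = 4.711×10⁶ m.
The apsides satisfy r_p + r_a = 2a, so the apolune radius is 2a − r_p = 7.578×10⁶ m = 7578.3 km.

apolune radius ≈ 7580 km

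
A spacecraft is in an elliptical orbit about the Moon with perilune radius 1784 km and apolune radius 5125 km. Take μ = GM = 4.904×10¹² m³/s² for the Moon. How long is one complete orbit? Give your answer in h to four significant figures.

T ≈ 5.060 h

Semi-major axis a = (r_p + r_a)/2 = (1784.0 + 5125.0)/2 = 3454.5 km = 3.454×10⁶ m.
By Kepler's third law T = 2π√(a³/μ) = 2π × 2.899×10³ = 1.822×10⁴ s.
= 5.060 h.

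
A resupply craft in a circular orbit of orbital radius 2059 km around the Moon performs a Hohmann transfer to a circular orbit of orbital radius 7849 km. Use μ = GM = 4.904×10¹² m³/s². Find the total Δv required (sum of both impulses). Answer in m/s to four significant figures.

r₁ = 2059 km = 2.059×10⁶ m.
r₂ = 7849 km = 7.849×10⁶ m.
Transfer ellipse a_t = (r₁ + r₂)/2 = 4.954×10⁶ m.
At r₁: circular v_c1 = √(μ/r₁) = 1543 m/s; transfer-perilune v_p = √[μ(2/r₁ − 1/a_t)] = 1943 m/s.
Δv₁ = v_p − v_c1 = 399.3 m/s.
At r₂: circular v_c2 = √(μ/r₂) = 790.4 m/s; transfer-apolune v_a = √[μ(2/r₂ − 1/a_t)] = 509.6 m/s.
Δv₂ = v_c2 − v_a = 280.9 m/s.
Total Δv = Δv₁ + Δv₂ = 680.1 m/s.

Δv_total ≈ 680.1 m/s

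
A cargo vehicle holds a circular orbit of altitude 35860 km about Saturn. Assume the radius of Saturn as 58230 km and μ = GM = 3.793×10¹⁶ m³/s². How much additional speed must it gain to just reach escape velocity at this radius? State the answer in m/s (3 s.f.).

r = 58230 + 35860 = 94090 km = 9.4090×10⁷ m.
Circular speed v_c = √(μ/r) = 20080 m/s.
Escape speed v_esc = √(2μ/r) = √2 × v_c = 28390 m/s.
Δv = v_esc − v_c = 8317 m/s.

Δv ≈ 8320 m/s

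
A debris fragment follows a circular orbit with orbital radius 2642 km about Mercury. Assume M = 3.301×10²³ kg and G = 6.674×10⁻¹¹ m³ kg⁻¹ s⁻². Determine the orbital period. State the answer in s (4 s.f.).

T ≈ 5749 s

μ = GM = 6.674×10⁻¹¹ × 3.301×10²³ = 2.203×10¹³ m³/s².
r = 2642 km = 2.642×10⁶ m.
Kepler's third law: T = 2π√(r³/μ) = 2π√((2.642×10⁶)³ / 2.203×10¹³).
r³/μ = 8.371×10⁵ s², so T = 2π × 9.149×10² = 5.749×10³ s.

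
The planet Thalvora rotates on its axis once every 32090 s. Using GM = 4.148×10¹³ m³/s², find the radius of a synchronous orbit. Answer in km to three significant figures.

A synchronous orbit has period T, so by Kepler's third law a = (μT²/4π²)^(1/3).
μT²/4π² = 4.148×10¹³ × (3.209×10⁴)² / 39.48 = 1.082×10²¹ m³.
a = 1.027×10⁷ m = 10266 km.

r_sync ≈ 10300 km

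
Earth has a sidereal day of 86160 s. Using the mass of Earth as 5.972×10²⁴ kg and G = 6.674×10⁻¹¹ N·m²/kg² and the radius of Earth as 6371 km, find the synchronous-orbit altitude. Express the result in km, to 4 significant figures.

μ = GM = 6.674×10⁻¹¹ × 5.972×10²⁴ = 3.986×10¹⁴ m³/s².
A synchronous orbit has period T, so by Kepler's third law a = (μT²/4π²)^(1/3).
μT²/4π² = 3.986×10¹⁴ × (8.616×10⁴)² / 39.48 = 7.495×10²² m³.
a = 4.216×10⁷ m = 42162 km.
Altitude h = a − R = 42162 − 6371 = 35791 km.

h_sync ≈ 35790 km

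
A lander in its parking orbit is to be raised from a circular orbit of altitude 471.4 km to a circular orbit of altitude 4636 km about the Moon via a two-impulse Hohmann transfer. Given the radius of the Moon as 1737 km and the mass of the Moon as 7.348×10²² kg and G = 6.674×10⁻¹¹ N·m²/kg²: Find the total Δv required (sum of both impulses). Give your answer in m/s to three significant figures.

Δv_total ≈ 574 m/s

μ = GM = 6.674×10⁻¹¹ × 7.348×10²² = 4.904×10¹² m³/s².
r₁ = 1737 + 471.4 = 2208.4 km = 2.2084×10⁶ m.
r₂ = 1737 + 4636 = 6373.0 km = 6.3730×10⁶ m.
Transfer ellipse a_t = (r₁ + r₂)/2 = 4.291×10⁶ m.
At r₁: circular v_c1 = √(μ/r₁) = 1490 m/s; transfer-perilune v_p = √[μ(2/r₁ − 1/a_t)] = 1816 m/s.
Δv₁ = v_p − v_c1 = 325.9 m/s.
At r₂: circular v_c2 = √(μ/r₂) = 877.2 m/s; transfer-apolune v_a = √[μ(2/r₂ − 1/a_t)] = 629.3 m/s.
Δv₂ = v_c2 − v_a = 247.9 m/s.
Total Δv = Δv₁ + Δv₂ = 573.8 m/s.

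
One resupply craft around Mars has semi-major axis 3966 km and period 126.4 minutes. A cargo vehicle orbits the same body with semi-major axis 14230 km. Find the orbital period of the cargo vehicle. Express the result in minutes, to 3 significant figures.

Kepler's third law: T² ∝ a³, so T₂ = T₁ (a₂/a₁)^(3/2).
a₂/a₁ = 3.588, (a₂/a₁)^(3/2) = 6.796.
T₂ = 126.4 × 6.796 = 859.1 minutes.

T₂ ≈ 859 minutes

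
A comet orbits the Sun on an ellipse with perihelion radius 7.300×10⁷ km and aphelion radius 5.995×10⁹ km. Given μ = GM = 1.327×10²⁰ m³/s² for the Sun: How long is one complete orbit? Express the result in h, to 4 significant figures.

Semi-major axis a = (r_p + r_a)/2 = (7.3000×10⁷ + 5.9950×10⁹)/2 = 3.0340×10⁹ km = 3.034×10¹² m.
By Kepler's third law T = 2π√(a³/μ) = 2π × 4.588×10⁸ = 2.882×10⁹ s.
= 8.007×10⁵ h.

T ≈ 800700 h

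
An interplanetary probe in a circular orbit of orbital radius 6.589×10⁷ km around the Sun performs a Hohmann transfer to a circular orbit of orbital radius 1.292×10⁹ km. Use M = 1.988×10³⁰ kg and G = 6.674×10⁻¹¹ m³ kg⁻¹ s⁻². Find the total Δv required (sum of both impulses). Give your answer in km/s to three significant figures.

Δv_total ≈ 24.0 km/s

μ = GM = 6.674×10⁻¹¹ × 1.988×10³⁰ = 1.327×10²⁰ m³/s².
r₁ = 6.589×10⁷ km = 6.589×10¹⁰ m.
r₂ = 1.292×10⁹ km = 1.292×10¹² m.
Transfer ellipse a_t = (r₁ + r₂)/2 = 6.789×10¹¹ m.
At r₁: circular v_c1 = √(μ/r₁) = 44870 m/s; transfer-perihelion v_p = √[μ(2/r₁ − 1/a_t)] = 61900 m/s.
Δv₁ = v_p − v_c1 = 17030 m/s.
At r₂: circular v_c2 = √(μ/r₂) = 10130 m/s; transfer-aphelion v_a = √[μ(2/r₂ − 1/a_t)] = 3157 m/s.
Δv₂ = v_c2 − v_a = 6977 m/s.
Total Δv = Δv₁ + Δv₂ = 24010 m/s = 24.01 km/s.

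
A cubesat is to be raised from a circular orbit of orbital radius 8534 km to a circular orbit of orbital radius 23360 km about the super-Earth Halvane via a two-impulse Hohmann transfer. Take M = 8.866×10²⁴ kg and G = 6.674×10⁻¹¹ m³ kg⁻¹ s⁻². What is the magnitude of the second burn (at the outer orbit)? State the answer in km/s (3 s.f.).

Δv ≈ 1.35 km/s

μ = GM = 6.674×10⁻¹¹ × 8.866×10²⁴ = 5.917×10¹⁴ m³/s².
r₁ = 8534 km = 8.534×10⁶ m.
r₂ = 23360 km = 2.336×10⁷ m.
Transfer ellipse a_t = (r₁ + r₂)/2 = 1.595×10⁷ m.
At r₁: circular v_c1 = √(μ/r₁) = 8327 m/s; transfer-periapsis v_p = √[μ(2/r₁ − 1/a_t)] = 10080 m/s.
At r₂: circular v_c2 = √(μ/r₂) = 5033 m/s; transfer-apoapsis v_a = √[μ(2/r₂ − 1/a_t)] = 3682 m/s.
Δv₂ = v_c2 − v_a = 1351 m/s.
= 1.351 km/s.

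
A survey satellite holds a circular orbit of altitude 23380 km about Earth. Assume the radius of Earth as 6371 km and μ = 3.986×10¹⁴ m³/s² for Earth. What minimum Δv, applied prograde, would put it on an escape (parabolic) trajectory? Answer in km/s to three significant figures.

Δv ≈ 1.52 km/s

r = 6371 + 23380 = 29751 km = 2.9751×10⁷ m.
Circular speed v_c = √(μ/r) = 3660 m/s.
Escape speed v_esc = √(2μ/r) = √2 × v_c = 5176 m/s.
Δv = v_esc − v_c = 1516 m/s = 1.516 km/s.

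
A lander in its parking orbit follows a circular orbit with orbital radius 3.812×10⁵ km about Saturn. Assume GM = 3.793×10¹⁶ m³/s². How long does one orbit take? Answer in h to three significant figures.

T ≈ 66.7 h

r = 3.812×10⁵ km = 3.812×10⁸ m.
Kepler's third law: T = 2π√(r³/μ) = 2π√((3.812×10⁸)³ / 3.793×10¹⁶).
r³/μ = 1.460×10⁹ s², so T = 2π × 3.822×10⁴ = 2.401×10⁵ s.
Converting: 2.401×10⁵ s ÷ 3600 = 66.70 h.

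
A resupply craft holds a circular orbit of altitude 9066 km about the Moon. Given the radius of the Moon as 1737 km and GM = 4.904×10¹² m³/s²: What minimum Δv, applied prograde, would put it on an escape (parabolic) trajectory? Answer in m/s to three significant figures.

Δv ≈ 279 m/s

r = 1737 + 9066 = 10803 km = 1.0803×10⁷ m.
Circular speed v_c = √(μ/r) = 673.8 m/s.
Escape speed v_esc = √(2μ/r) = √2 × v_c = 952.8 m/s.
Δv = v_esc − v_c = 279.1 m/s.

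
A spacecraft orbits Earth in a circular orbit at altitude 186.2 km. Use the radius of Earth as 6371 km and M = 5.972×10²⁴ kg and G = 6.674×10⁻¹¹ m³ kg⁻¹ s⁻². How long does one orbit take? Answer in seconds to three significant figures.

μ = GM = 6.674×10⁻¹¹ × 5.972×10²⁴ = 3.986×10¹⁴ m³/s².
r = 6371 + 186.2 = 6557.2 km = 6.5572×10⁶ m.
Kepler's third law: T = 2π√(r³/μ) = 2π√((6.557×10⁶)³ / 3.986×10¹⁴).
r³/μ = 7.074×10⁵ s², so T = 2π × 8.411×10² = 5.285×10³ s.

T ≈ 5280 seconds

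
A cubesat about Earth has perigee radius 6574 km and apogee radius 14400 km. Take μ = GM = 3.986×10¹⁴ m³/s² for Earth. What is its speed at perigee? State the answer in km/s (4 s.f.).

v ≈ 9.125 km/s

Semi-major axis a = (r_p + r_a)/2 = 10487 km = 1.049×10⁷ m.
Vis-viva: v² = μ(2/r − 1/a) = 3.986×10¹⁴ × (3.042×10⁻⁷ − 9.536×10⁻⁸) = 8.326×10⁷ m²/s².
v = 9125 m/s = 9.125 km/s.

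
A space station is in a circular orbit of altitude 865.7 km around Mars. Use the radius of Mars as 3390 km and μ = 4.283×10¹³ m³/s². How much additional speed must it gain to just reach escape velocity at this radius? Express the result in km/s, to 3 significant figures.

r = 3390 + 865.7 = 4255.7 km = 4.2557×10⁶ m.
Circular speed v_c = √(μ/r) = 3172 m/s.
Escape speed v_esc = √(2μ/r) = √2 × v_c = 4486 m/s.
Δv = v_esc − v_c = 1314 m/s = 1.314 km/s.

Δv ≈ 1.31 km/s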